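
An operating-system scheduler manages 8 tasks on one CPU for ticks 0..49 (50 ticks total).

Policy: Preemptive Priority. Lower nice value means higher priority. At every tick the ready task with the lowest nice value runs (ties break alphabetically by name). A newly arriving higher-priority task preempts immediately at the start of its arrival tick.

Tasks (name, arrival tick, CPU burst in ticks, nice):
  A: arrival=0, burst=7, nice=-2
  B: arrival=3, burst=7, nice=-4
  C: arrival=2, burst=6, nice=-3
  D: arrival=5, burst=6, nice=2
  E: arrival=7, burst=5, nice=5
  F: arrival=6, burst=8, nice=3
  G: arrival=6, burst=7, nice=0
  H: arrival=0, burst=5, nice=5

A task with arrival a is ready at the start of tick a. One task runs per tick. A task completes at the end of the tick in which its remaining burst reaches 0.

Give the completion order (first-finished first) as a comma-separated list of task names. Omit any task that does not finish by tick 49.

t=0: ready={A,H} → run A
t=1: ready={A,H} → run A
t=2: ready={A,C,H} → run C
t=3: ready={A,B,C,H} → run B
t=4: ready={A,B,C,H} → run B
t=5: ready={A,B,C,D,H} → run B
t=6: ready={A,B,C,D,F,G,H} → run B
t=7: ready={A,B,C,D,E,F,G,H} → run B
t=8: ready={A,B,C,D,E,F,G,H} → run B
t=9: ready={A,B,C,D,E,F,G,H} → run B
t=10: ready={A,C,D,E,F,G,H} → run C
t=11: ready={A,C,D,E,F,G,H} → run C
t=12: ready={A,C,D,E,F,G,H} → run C
t=13: ready={A,C,D,E,F,G,H} → run C
t=14: ready={A,C,D,E,F,G,H} → run C
t=15: ready={A,D,E,F,G,H} → run A
t=16: ready={A,D,E,F,G,H} → run A
t=17: ready={A,D,E,F,G,H} → run A
t=18: ready={A,D,E,F,G,H} → run A
t=19: ready={A,D,E,F,G,H} → run A
t=20: ready={D,E,F,G,H} → run G
t=21: ready={D,E,F,G,H} → run G
t=22: ready={D,E,F,G,H} → run G
t=23: ready={D,E,F,G,H} → run G
t=24: ready={D,E,F,G,H} → run G
t=25: ready={D,E,F,G,H} → run G
t=26: ready={D,E,F,G,H} → run G
t=27: ready={D,E,F,H} → run D
t=28: ready={D,E,F,H} → run D
t=29: ready={D,E,F,H} → run D
t=30: ready={D,E,F,H} → run D
t=31: ready={D,E,F,H} → run D
t=32: ready={D,E,F,H} → run D
t=33: ready={E,F,H} → run F
t=34: ready={E,F,H} → run F
t=35: ready={E,F,H} → run F
t=36: ready={E,F,H} → run F
t=37: ready={E,F,H} → run F
t=38: ready={E,F,H} → run F
t=39: ready={E,F,H} → run F
t=40: ready={E,F,H} → run F
t=41: ready={E,H} → run E
t=42: ready={E,H} → run E
t=43: ready={E,H} → run E
t=44: ready={E,H} → run E
t=45: ready={E,H} → run E
t=46: ready={H} → run H
t=47: ready={H} → run H
t=48: ready={H} → run H
t=49: ready={H} → run H

completion order = B, C, A, G, D, F, E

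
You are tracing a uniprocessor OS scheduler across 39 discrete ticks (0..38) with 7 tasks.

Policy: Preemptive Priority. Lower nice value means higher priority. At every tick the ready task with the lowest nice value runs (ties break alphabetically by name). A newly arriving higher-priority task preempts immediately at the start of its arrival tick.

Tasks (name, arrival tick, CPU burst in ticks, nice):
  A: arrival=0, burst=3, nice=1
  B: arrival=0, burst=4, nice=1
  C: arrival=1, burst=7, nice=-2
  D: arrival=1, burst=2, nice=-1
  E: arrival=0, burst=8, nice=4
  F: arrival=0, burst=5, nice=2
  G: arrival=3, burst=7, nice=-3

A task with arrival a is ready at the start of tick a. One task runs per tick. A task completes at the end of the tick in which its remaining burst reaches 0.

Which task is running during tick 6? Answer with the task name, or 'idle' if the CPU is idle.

t=0: ready={A,B,E,F} → run A
t=1: ready={A,B,C,D,E,F} → run C
t=2: ready={A,B,C,D,E,F} → run C
t=3: ready={A,B,C,D,E,F,G} → run G
t=4: ready={A,B,C,D,E,F,G} → run G
t=5: ready={A,B,C,D,E,F,G} → run G
t=6: ready={A,B,C,D,E,F,G} → run G
t=7: ready={A,B,C,D,E,F,G} → run G
t=8: ready={A,B,C,D,E,F,G} → run G
t=9: ready={A,B,C,D,E,F,G} → run G
t=10: ready={A,B,C,D,E,F} → run C
t=11: ready={A,B,C,D,E,F} → run C
t=12: ready={A,B,C,D,E,F} → run C
t=13: ready={A,B,C,D,E,F} → run C
t=14: ready={A,B,C,D,E,F} → run C
t=15: ready={A,B,D,E,F} → run D
t=16: ready={A,B,D,E,F} → run D
t=17: ready={A,B,E,F} → run A
t=18: ready={A,B,E,F} → run A
t=19: ready={B,E,F} → run B
t=20: ready={B,E,F} → run B
t=21: ready={B,E,F} → run B
t=22: ready={B,E,F} → run B
t=23: ready={E,F} → run F
t=24: ready={E,F} → run F
t=25: ready={E,F} → run F
t=26: ready={E,F} → run F
t=27: ready={E,F} → run F
t=28: ready={E} → run E
t=29: ready={E} → run E
t=30: ready={E} → run E
t=31: ready={E} → run E
t=32: ready={E} → run E
t=33: ready={E} → run E
t=34: ready={E} → run E
t=35: ready={E} → run E
t=36: (idle)
t=37: (idle)
t=38: (idle)

running at tick 6 = G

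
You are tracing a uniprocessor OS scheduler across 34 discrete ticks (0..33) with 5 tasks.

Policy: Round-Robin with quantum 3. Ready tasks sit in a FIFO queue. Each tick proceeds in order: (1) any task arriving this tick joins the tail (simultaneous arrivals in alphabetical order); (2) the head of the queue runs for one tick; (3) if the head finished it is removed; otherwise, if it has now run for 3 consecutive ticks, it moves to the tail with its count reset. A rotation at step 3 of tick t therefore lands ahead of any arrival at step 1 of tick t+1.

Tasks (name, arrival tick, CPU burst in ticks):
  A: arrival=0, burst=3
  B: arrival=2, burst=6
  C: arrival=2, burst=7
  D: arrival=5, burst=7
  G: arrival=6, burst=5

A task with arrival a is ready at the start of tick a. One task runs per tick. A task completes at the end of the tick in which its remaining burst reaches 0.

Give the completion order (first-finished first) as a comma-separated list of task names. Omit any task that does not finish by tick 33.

completion order = A, B, G, C, D

t=0: queue=[A] q_used=0 → run A
t=1: queue=[A] q_used=1 → run A
t=2: queue=[A,B,C] q_used=2 → run A
t=3: queue=[B,C] q_used=0 → run B
t=4: queue=[B,C] q_used=1 → run B
t=5: queue=[B,C,D] q_used=2 → run B
t=6: queue=[C,D,B,G] q_used=0 → run C
t=7: queue=[C,D,B,G] q_used=1 → run C
t=8: queue=[C,D,B,G] q_used=2 → run C
t=9: queue=[D,B,G,C] q_used=0 → run D
t=10: queue=[D,B,G,C] q_used=1 → run D
t=11: queue=[D,B,G,C] q_used=2 → run D
t=12: queue=[B,G,C,D] q_used=0 → run B
t=13: queue=[B,G,C,D] q_used=1 → run B
t=14: queue=[B,G,C,D] q_used=2 → run B
t=15: queue=[G,C,D] q_used=0 → run G
t=16: queue=[G,C,D] q_used=1 → run G
t=17: queue=[G,C,D] q_used=2 → run G
t=18: queue=[C,D,G] q_used=0 → run C
t=19: queue=[C,D,G] q_used=1 → run C
t=20: queue=[C,D,G] q_used=2 → run C
t=21: queue=[D,G,C] q_used=0 → run D
t=22: queue=[D,G,C] q_used=1 → run D
t=23: queue=[D,G,C] q_used=2 → run D
t=24: queue=[G,C,D] q_used=0 → run G
t=25: queue=[G,C,D] q_used=1 → run G
t=26: queue=[C,D] q_used=0 → run C
t=27: queue=[D] q_used=0 → run D
t=28: (idle)
t=29: (idle)
t=30: (idle)
t=31: (idle)
t=32: (idle)
t=33: (idle)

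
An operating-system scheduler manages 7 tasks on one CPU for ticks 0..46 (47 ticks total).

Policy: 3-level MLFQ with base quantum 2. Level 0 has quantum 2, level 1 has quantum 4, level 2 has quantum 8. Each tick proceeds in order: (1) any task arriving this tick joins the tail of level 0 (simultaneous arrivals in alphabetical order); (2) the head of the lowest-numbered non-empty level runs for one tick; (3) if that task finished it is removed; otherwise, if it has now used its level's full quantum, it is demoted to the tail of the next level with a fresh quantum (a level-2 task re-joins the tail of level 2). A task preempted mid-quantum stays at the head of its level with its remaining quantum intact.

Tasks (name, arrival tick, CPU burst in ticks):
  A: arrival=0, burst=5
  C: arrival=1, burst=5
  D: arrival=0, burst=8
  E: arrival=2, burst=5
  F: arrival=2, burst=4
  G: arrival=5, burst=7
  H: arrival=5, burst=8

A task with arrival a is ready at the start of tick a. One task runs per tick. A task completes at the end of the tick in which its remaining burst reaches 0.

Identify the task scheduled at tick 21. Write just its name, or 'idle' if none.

t=0: L0/L1/L2 = AD/-/- → run A
t=1: L0/L1/L2 = ADC/-/- → run A
t=2: L0/L1/L2 = DCEF/A/- → run D
t=3: L0/L1/L2 = DCEF/A/- → run D
t=4: L0/L1/L2 = CEF/AD/- → run C
t=5: L0/L1/L2 = CEFGH/AD/- → run C
t=6: L0/L1/L2 = EFGH/ADC/- → run E
t=7: L0/L1/L2 = EFGH/ADC/- → run E
t=8: L0/L1/L2 = FGH/ADCE/- → run F
t=9: L0/L1/L2 = FGH/ADCE/- → run F
t=10: L0/L1/L2 = GH/ADCEF/- → run G
t=11: L0/L1/L2 = GH/ADCEF/- → run G
t=12: L0/L1/L2 = H/ADCEFG/- → run H
t=13: L0/L1/L2 = H/ADCEFG/- → run H
t=14: L0/L1/L2 = -/ADCEFGH/- → run A
t=15: L0/L1/L2 = -/ADCEFGH/- → run A
t=16: L0/L1/L2 = -/ADCEFGH/- → run A
t=17: L0/L1/L2 = -/DCEFGH/- → run D
t=18: L0/L1/L2 = -/DCEFGH/- → run D
t=19: L0/L1/L2 = -/DCEFGH/- → run D
t=20: L0/L1/L2 = -/DCEFGH/- → run D
t=21: L0/L1/L2 = -/CEFGH/D → run C
t=22: L0/L1/L2 = -/CEFGH/D → run C
t=23: L0/L1/L2 = -/CEFGH/D → run C
t=24: L0/L1/L2 = -/EFGH/D → run E
t=25: L0/L1/L2 = -/EFGH/D → run E
t=26: L0/L1/L2 = -/EFGH/D → run E
t=27: L0/L1/L2 = -/FGH/D → run F
t=28: L0/L1/L2 = -/FGH/D → run F
t=29: L0/L1/L2 = -/GH/D → run G
t=30: L0/L1/L2 = -/GH/D → run G
t=31: L0/L1/L2 = -/GH/D → run G
t=32: L0/L1/L2 = -/GH/D → run G
t=33: L0/L1/L2 = -/H/DG → run H
t=34: L0/L1/L2 = -/H/DG → run H
t=35: L0/L1/L2 = -/H/DG → run H
t=36: L0/L1/L2 = -/H/DG → run H
t=37: L0/L1/L2 = -/-/DGH → run D
t=38: L0/L1/L2 = -/-/DGH → run D
t=39: L0/L1/L2 = -/-/GH → run G
t=40: L0/L1/L2 = -/-/H → run H
t=41: L0/L1/L2 = -/-/H → run H
t=42: (idle)
t=43: (idle)
t=44: (idle)
t=45: (idle)
t=46: (idle)

running at tick 21 = C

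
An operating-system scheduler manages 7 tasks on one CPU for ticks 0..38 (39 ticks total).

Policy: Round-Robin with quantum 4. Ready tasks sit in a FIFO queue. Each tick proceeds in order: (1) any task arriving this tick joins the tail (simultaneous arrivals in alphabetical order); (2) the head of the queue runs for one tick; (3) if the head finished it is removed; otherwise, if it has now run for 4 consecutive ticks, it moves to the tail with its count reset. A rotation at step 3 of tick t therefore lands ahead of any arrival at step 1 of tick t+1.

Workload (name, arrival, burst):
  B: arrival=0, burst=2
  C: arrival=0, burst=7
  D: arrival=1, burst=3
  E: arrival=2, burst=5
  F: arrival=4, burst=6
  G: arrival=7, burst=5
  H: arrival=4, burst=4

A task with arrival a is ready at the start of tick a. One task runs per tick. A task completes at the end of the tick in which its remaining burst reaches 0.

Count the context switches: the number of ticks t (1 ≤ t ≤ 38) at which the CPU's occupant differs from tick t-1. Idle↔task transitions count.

t=0: queue=[B,C] q_used=0 → run B
t=1: queue=[B,C,D] q_used=1 → run B
t=2: queue=[C,D,E] q_used=0 → run C
t=3: queue=[C,D,E] q_used=1 → run C
t=4: queue=[C,D,E,F,H] q_used=2 → run C
t=5: queue=[C,D,E,F,H] q_used=3 → run C
t=6: queue=[D,E,F,H,C] q_used=0 → run D
t=7: queue=[D,E,F,H,C,G] q_used=1 → run D
t=8: queue=[D,E,F,H,C,G] q_used=2 → run D
t=9: queue=[E,F,H,C,G] q_used=0 → run E
t=10: queue=[E,F,H,C,G] q_used=1 → run E
t=11: queue=[E,F,H,C,G] q_used=2 → run E
t=12: queue=[E,F,H,C,G] q_used=3 → run E
t=13: queue=[F,H,C,G,E] q_used=0 → run F
t=14: queue=[F,H,C,G,E] q_used=1 → run F
t=15: queue=[F,H,C,G,E] q_used=2 → run F
t=16: queue=[F,H,C,G,E] q_used=3 → run F
t=17: queue=[H,C,G,E,F] q_used=0 → run H
t=18: queue=[H,C,G,E,F] q_used=1 → run H
t=19: queue=[H,C,G,E,F] q_used=2 → run H
t=20: queue=[H,C,G,E,F] q_used=3 → run H
t=21: queue=[C,G,E,F] q_used=0 → run C
t=22: queue=[C,G,E,F] q_used=1 → run C
t=23: queue=[C,G,E,F] q_used=2 → run C
t=24: queue=[G,E,F] q_used=0 → run G
t=25: queue=[G,E,F] q_used=1 → run G
t=26: queue=[G,E,F] q_used=2 → run G
t=27: queue=[G,E,F] q_used=3 → run G
t=28: queue=[E,F,G] q_used=0 → run E
t=29: queue=[F,G] q_used=0 → run F
t=30: queue=[F,G] q_used=1 → run F
t=31: queue=[G] q_used=0 → run G
t=32: (idle)
t=33: (idle)
t=34: (idle)
t=35: (idle)
t=36: (idle)
t=37: (idle)
t=38: (idle)

context switches = 11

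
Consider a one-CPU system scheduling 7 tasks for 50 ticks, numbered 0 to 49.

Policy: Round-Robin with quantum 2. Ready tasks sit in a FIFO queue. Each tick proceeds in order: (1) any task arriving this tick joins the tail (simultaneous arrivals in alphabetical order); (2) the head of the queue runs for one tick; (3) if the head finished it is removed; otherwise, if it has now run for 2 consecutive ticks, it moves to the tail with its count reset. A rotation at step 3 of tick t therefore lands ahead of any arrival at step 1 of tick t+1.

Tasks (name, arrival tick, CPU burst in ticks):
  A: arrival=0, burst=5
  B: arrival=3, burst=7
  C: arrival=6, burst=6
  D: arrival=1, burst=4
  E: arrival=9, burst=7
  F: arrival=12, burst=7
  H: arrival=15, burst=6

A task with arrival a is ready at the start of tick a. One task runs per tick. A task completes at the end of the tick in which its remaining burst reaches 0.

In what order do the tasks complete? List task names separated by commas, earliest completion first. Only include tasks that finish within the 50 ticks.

completion order = D, A, C, B, H, E, F

t=0: queue=[A] q_used=0 → run A
t=1: queue=[A,D] q_used=1 → run A
t=2: queue=[D,A] q_used=0 → run D
t=3: queue=[D,A,B] q_used=1 → run D
t=4: queue=[A,B,D] q_used=0 → run A
t=5: queue=[A,B,D] q_used=1 → run A
t=6: queue=[B,D,A,C] q_used=0 → run B
t=7: queue=[B,D,A,C] q_used=1 → run B
t=8: queue=[D,A,C,B] q_used=0 → run D
t=9: queue=[D,A,C,B,E] q_used=1 → run D
t=10: queue=[A,C,B,E] q_used=0 → run A
t=11: queue=[C,B,E] q_used=0 → run C
t=12: queue=[C,B,E,F] q_used=1 → run C
t=13: queue=[B,E,F,C] q_used=0 → run B
t=14: queue=[B,E,F,C] q_used=1 → run B
t=15: queue=[E,F,C,B,H] q_used=0 → run E
t=16: queue=[E,F,C,B,H] q_used=1 → run E
t=17: queue=[F,C,B,H,E] q_used=0 → run F
t=18: queue=[F,C,B,H,E] q_used=1 → run F
t=19: queue=[C,B,H,E,F] q_used=0 → run C
t=20: queue=[C,B,H,E,F] q_used=1 → run C
t=21: queue=[B,H,E,F,C] q_used=0 → run B
t=22: queue=[B,H,E,F,C] q_used=1 → run B
t=23: queue=[H,E,F,C,B] q_used=0 → run H
t=24: queue=[H,E,F,C,B] q_used=1 → run H
t=25: queue=[E,F,C,B,H] q_used=0 → run E
t=26: queue=[E,F,C,B,H] q_used=1 → run E
t=27: queue=[F,C,B,H,E] q_used=0 → run F
t=28: queue=[F,C,B,H,E] q_used=1 → run F
t=29: queue=[C,B,H,E,F] q_used=0 → run C
t=30: queue=[C,B,H,E,F] q_used=1 → run C
t=31: queue=[B,H,E,F] q_used=0 → run B
t=32: queue=[H,E,F] q_used=0 → run H
t=33: queue=[H,E,F] q_used=1 → run H
t=34: queue=[E,F,H] q_used=0 → run E
t=35: queue=[E,F,H] q_used=1 → run E
t=36: queue=[F,H,E] q_used=0 → run F
t=37: queue=[F,H,E] q_used=1 → run F
t=38: queue=[H,E,F] q_used=0 → run H
t=39: queue=[H,E,F] q_used=1 → run H
t=40: queue=[E,F] q_used=0 → run E
t=41: queue=[F] q_used=0 → run F
t=42: (idle)
t=43: (idle)
t=44: (idle)
t=45: (idle)
t=46: (idle)
t=47: (idle)
t=48: (idle)
t=49: (idle)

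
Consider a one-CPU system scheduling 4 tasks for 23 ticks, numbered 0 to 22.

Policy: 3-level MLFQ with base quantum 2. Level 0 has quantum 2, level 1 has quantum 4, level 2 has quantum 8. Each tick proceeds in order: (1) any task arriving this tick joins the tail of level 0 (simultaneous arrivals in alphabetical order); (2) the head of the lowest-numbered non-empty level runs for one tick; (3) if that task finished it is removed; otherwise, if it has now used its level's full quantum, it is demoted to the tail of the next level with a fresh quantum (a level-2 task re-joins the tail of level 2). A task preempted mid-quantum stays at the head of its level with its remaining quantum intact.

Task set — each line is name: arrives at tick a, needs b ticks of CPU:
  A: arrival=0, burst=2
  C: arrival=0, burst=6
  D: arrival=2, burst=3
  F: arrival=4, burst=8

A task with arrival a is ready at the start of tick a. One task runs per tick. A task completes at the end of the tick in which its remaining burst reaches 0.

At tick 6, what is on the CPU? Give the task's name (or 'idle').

t=0: L0/L1/L2 = AC/-/- → run A
t=1: L0/L1/L2 = AC/-/- → run A
t=2: L0/L1/L2 = CD/-/- → run C
t=3: L0/L1/L2 = CD/-/- → run C
t=4: L0/L1/L2 = DF/C/- → run D
t=5: L0/L1/L2 = DF/C/- → run D
t=6: L0/L1/L2 = F/CD/- → run F
t=7: L0/L1/L2 = F/CD/- → run F
t=8: L0/L1/L2 = -/CDF/- → run C
t=9: L0/L1/L2 = -/CDF/- → run C
t=10: L0/L1/L2 = -/CDF/- → run C
t=11: L0/L1/L2 = -/CDF/- → run C
t=12: L0/L1/L2 = -/DF/- → run D
t=13: L0/L1/L2 = -/F/- → run F
t=14: L0/L1/L2 = -/F/- → run F
t=15: L0/L1/L2 = -/F/- → run F
t=16: L0/L1/L2 = -/F/- → run F
t=17: L0/L1/L2 = -/-/F → run F
t=18: L0/L1/L2 = -/-/F → run F
t=19: (idle)
t=20: (idle)
t=21: (idle)
t=22: (idle)

running at tick 6 = F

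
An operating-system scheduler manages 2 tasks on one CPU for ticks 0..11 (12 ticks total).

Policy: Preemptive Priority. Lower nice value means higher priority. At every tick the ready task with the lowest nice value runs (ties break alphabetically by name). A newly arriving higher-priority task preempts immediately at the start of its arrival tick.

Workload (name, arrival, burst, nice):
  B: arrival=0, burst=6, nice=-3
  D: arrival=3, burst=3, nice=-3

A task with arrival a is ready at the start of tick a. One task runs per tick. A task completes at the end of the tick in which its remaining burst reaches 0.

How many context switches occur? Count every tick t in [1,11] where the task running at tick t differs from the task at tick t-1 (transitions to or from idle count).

t=0: ready={B} → run B
t=1: ready={B} → run B
t=2: ready={B} → run B
t=3: ready={B,D} → run B
t=4: ready={B,D} → run B
t=5: ready={B,D} → run B
t=6: ready={D} → run D
t=7: ready={D} → run D
t=8: ready={D} → run D
t=9: (idle)
t=10: (idle)
t=11: (idle)

context switches = 2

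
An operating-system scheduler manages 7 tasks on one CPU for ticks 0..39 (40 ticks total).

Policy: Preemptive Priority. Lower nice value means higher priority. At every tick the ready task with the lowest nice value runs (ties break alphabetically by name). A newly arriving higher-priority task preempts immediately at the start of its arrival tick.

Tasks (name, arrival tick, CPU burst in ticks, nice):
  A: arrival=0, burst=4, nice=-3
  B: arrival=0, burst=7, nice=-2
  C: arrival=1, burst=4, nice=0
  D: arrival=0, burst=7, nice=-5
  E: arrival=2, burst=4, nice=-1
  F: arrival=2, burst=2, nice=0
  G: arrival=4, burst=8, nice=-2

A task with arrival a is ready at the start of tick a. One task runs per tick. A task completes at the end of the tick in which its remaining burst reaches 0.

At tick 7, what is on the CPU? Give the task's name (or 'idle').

running at tick 7 = A

t=0: ready={A,B,D} → run D
t=1: ready={A,B,C,D} → run D
t=2: ready={A,B,C,D,E,F} → run D
t=3: ready={A,B,C,D,E,F} → run D
t=4: ready={A,B,C,D,E,F,G} → run D
t=5: ready={A,B,C,D,E,F,G} → run D
t=6: ready={A,B,C,D,E,F,G} → run D
t=7: ready={A,B,C,E,F,G} → run A
t=8: ready={A,B,C,E,F,G} → run A
t=9: ready={A,B,C,E,F,G} → run A
t=10: ready={A,B,C,E,F,G} → run A
t=11: ready={B,C,E,F,G} → run B
t=12: ready={B,C,E,F,G} → run B
t=13: ready={B,C,E,F,G} → run B
t=14: ready={B,C,E,F,G} → run B
t=15: ready={B,C,E,F,G} → run B
t=16: ready={B,C,E,F,G} → run B
t=17: ready={B,C,E,F,G} → run B
t=18: ready={C,E,F,G} → run G
t=19: ready={C,E,F,G} → run G
t=20: ready={C,E,F,G} → run G
t=21: ready={C,E,F,G} → run G
t=22: ready={C,E,F,G} → run G
t=23: ready={C,E,F,G} → run G
t=24: ready={C,E,F,G} → run G
t=25: ready={C,E,F,G} → run G
t=26: ready={C,E,F} → run E
t=27: ready={C,E,F} → run E
t=28: ready={C,E,F} → run E
t=29: ready={C,E,F} → run E
t=30: ready={C,F} → run C
t=31: ready={C,F} → run C
t=32: ready={C,F} → run C
t=33: ready={C,F} → run C
t=34: ready={F} → run F
t=35: ready={F} → run F
t=36: (idle)
t=37: (idle)
t=38: (idle)
t=39: (idle)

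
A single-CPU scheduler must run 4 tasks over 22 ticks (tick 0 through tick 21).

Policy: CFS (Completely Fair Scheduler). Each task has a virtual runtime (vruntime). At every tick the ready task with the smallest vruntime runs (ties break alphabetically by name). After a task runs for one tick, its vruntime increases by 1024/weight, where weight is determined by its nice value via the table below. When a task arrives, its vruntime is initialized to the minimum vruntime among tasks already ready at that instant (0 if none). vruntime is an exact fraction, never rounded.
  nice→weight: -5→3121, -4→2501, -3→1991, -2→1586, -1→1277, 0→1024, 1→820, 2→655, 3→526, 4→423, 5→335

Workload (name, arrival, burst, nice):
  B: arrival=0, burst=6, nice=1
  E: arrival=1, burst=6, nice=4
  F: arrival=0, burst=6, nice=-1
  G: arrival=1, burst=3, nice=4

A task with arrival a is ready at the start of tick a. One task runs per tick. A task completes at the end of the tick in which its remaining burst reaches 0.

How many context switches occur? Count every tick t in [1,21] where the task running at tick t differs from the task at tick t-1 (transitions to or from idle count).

context switches = 17

t=0: vr[B=0 F=0] → run B
t=1: vr[B=256/205 E=0 F=0 G=0] → run E
t=2: vr[B=256/205 E=1024/423 F=0 G=0] → run F
t=3: vr[B=256/205 E=1024/423 F=1024/1277 G=0] → run G
t=4: vr[B=256/205 E=1024/423 F=1024/1277 G=1024/423] → run F
t=5: vr[B=256/205 E=1024/423 F=2048/1277 G=1024/423] → run B
t=6: vr[B=512/205 E=1024/423 F=2048/1277 G=1024/423] → run F
t=7: vr[B=512/205 E=1024/423 F=3072/1277 G=1024/423] → run F
t=8: vr[B=512/205 E=1024/423 F=4096/1277 G=1024/423] → run E
t=9: vr[B=512/205 E=2048/423 F=4096/1277 G=1024/423] → run G
t=10: vr[B=512/205 E=2048/423 F=4096/1277 G=2048/423] → run B
t=11: vr[B=768/205 E=2048/423 F=4096/1277 G=2048/423] → run F
t=12: vr[B=768/205 E=2048/423 F=5120/1277 G=2048/423] → run B
t=13: vr[B=1024/205 E=2048/423 F=5120/1277 G=2048/423] → run F
t=14: vr[B=1024/205 E=2048/423 G=2048/423] → run E
t=15: vr[B=1024/205 E=1024/141 G=2048/423] → run G
t=16: vr[B=1024/205 E=1024/141] → run B
t=17: vr[B=256/41 E=1024/141] → run B
t=18: vr[E=1024/141] → run E
t=19: vr[E=4096/423] → run E
t=20: vr[E=5120/423] → run E
t=21: (idle)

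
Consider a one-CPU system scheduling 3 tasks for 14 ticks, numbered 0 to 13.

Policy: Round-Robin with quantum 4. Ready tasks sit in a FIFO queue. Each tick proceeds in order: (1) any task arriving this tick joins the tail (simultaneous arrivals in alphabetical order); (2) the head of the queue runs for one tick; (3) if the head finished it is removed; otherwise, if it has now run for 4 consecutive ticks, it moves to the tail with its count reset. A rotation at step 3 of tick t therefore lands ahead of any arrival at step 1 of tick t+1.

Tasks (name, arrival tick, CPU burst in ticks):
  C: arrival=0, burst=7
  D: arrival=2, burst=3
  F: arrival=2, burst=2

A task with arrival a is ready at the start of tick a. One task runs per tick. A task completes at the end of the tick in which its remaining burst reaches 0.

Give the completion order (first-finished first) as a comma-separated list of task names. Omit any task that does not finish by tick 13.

t=0: queue=[C] q_used=0 → run C
t=1: queue=[C] q_used=1 → run C
t=2: queue=[C,D,F] q_used=2 → run C
t=3: queue=[C,D,F] q_used=3 → run C
t=4: queue=[D,F,C] q_used=0 → run D
t=5: queue=[D,F,C] q_used=1 → run D
t=6: queue=[D,F,C] q_used=2 → run D
t=7: queue=[F,C] q_used=0 → run F
t=8: queue=[F,C] q_used=1 → run F
t=9: queue=[C] q_used=0 → run C
t=10: queue=[C] q_used=1 → run C
t=11: queue=[C] q_used=2 → run C
t=12: (idle)
t=13: (idle)

completion order = D, F, C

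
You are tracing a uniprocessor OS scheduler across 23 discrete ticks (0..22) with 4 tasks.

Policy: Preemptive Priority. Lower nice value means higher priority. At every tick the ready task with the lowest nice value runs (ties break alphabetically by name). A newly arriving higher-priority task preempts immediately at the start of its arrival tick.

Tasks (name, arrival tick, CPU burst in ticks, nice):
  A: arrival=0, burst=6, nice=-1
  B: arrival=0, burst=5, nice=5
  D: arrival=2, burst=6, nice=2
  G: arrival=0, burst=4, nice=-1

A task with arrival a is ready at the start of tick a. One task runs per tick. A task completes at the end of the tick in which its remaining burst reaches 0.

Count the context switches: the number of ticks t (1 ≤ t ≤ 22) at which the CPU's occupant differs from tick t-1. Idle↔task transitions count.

t=0: ready={A,B,G} → run A
t=1: ready={A,B,G} → run A
t=2: ready={A,B,D,G} → run A
t=3: ready={A,B,D,G} → run A
t=4: ready={A,B,D,G} → run A
t=5: ready={A,B,D,G} → run A
t=6: ready={B,D,G} → run G
t=7: ready={B,D,G} → run G
t=8: ready={B,D,G} → run G
t=9: ready={B,D,G} → run G
t=10: ready={B,D} → run D
t=11: ready={B,D} → run D
t=12: ready={B,D} → run D
t=13: ready={B,D} → run D
t=14: ready={B,D} → run D
t=15: ready={B,D} → run D
t=16: ready={B} → run B
t=17: ready={B} → run B
t=18: ready={B} → run B
t=19: ready={B} → run B
t=20: ready={B} → run B
t=21: (idle)
t=22: (idle)

context switches = 4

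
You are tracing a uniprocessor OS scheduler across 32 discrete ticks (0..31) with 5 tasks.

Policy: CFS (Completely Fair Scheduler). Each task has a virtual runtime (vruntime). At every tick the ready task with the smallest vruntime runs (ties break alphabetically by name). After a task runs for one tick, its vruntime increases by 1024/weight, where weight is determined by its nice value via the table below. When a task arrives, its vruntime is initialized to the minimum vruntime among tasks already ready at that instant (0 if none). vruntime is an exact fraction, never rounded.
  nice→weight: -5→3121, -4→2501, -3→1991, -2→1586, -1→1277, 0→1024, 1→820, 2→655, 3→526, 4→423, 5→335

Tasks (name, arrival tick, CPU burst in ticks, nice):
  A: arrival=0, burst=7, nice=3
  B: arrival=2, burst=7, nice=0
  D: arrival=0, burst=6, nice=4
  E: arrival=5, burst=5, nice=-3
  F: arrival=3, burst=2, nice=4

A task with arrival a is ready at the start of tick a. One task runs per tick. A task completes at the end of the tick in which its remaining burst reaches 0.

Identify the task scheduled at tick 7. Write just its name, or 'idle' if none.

t=0: vr[A=0 D=0] → run A
t=1: vr[A=512/263 D=0] → run D
t=2: vr[A=512/263 B=512/263 D=1024/423] → run A
t=3: vr[A=1024/263 B=512/263 D=1024/423 F=512/263] → run B
t=4: vr[A=1024/263 B=775/263 D=1024/423 F=512/263] → run F
t=5: vr[A=1024/263 B=775/263 D=1024/423 E=1024/423 F=485888/111249] → run D
t=6: vr[A=1024/263 B=775/263 D=2048/423 E=1024/423 F=485888/111249] → run E
t=7: vr[A=1024/263 B=775/263 D=2048/423 E=2471936/842193 F=485888/111249] → run E
t=8: vr[A=1024/263 B=775/263 D=2048/423 E=2905088/842193 F=485888/111249] → run B
t=9: vr[A=1024/263 B=1038/263 D=2048/423 E=2905088/842193 F=485888/111249] → run E
t=10: vr[A=1024/263 B=1038/263 D=2048/423 E=3338240/842193 F=485888/111249] → run A
t=11: vr[A=1536/263 B=1038/263 D=2048/423 E=3338240/842193 F=485888/111249] → run B
t=12: vr[A=1536/263 B=1301/263 D=2048/423 E=3338240/842193 F=485888/111249] → run E
t=13: vr[A=1536/263 B=1301/263 D=2048/423 E=3771392/842193 F=485888/111249] → run F
t=14: vr[A=1536/263 B=1301/263 D=2048/423 E=3771392/842193] → run E
t=15: vr[A=1536/263 B=1301/263 D=2048/423] → run D
t=16: vr[A=1536/263 B=1301/263 D=1024/141] → run B
t=17: vr[A=1536/263 B=1564/263 D=1024/141] → run A
t=18: vr[A=2048/263 B=1564/263 D=1024/141] → run B
t=19: vr[A=2048/263 B=1827/263 D=1024/141] → run B
t=20: vr[A=2048/263 B=2090/263 D=1024/141] → run D
t=21: vr[A=2048/263 B=2090/263 D=4096/423] → run A
t=22: vr[A=2560/263 B=2090/263 D=4096/423] → run B
t=23: vr[A=2560/263 D=4096/423] → run D
t=24: vr[A=2560/263 D=5120/423] → run A
t=25: vr[A=3072/263 D=5120/423] → run A
t=26: vr[D=5120/423] → run D
t=27: (idle)
t=28: (idle)
t=29: (idle)
t=30: (idle)
t=31: (idle)

running at tick 7 = E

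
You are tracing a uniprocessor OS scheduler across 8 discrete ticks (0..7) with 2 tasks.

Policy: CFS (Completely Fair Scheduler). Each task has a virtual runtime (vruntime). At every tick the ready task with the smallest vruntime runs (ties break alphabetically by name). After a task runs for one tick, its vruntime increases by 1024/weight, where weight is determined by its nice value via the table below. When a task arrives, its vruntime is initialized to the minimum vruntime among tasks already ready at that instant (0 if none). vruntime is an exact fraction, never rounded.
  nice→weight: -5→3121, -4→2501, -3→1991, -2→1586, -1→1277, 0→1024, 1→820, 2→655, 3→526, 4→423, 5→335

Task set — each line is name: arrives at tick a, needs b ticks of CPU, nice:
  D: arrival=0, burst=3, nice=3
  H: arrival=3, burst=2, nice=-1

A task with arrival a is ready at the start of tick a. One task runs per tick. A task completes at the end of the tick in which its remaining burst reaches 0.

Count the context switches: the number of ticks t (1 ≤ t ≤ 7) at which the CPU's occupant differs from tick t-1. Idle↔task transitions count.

t=0: vr[D=0] → run D
t=1: vr[D=512/263] → run D
t=2: vr[D=1024/263] → run D
t=3: vr[H=0] → run H
t=4: vr[H=1024/1277] → run H
t=5: (idle)
t=6: (idle)
t=7: (idle)

context switches = 2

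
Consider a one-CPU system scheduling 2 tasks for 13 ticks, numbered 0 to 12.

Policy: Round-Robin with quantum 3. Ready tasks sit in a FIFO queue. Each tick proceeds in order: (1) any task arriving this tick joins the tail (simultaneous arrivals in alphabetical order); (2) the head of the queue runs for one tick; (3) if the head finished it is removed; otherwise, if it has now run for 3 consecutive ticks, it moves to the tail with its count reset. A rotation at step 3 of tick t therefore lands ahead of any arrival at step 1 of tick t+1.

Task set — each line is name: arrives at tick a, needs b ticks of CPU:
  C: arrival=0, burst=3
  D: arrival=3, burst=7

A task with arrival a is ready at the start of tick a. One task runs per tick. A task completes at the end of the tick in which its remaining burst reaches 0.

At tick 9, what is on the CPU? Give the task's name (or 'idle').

running at tick 9 = D

t=0: queue=[C] q_used=0 → run C
t=1: queue=[C] q_used=1 → run C
t=2: queue=[C] q_used=2 → run C
t=3: queue=[D] q_used=0 → run D
t=4: queue=[D] q_used=1 → run D
t=5: queue=[D] q_used=2 → run D
t=6: queue=[D] q_used=0 → run D
t=7: queue=[D] q_used=1 → run D
t=8: queue=[D] q_used=2 → run D
t=9: queue=[D] q_used=0 → run D
t=10: (idle)
t=11: (idle)
t=12: (idle)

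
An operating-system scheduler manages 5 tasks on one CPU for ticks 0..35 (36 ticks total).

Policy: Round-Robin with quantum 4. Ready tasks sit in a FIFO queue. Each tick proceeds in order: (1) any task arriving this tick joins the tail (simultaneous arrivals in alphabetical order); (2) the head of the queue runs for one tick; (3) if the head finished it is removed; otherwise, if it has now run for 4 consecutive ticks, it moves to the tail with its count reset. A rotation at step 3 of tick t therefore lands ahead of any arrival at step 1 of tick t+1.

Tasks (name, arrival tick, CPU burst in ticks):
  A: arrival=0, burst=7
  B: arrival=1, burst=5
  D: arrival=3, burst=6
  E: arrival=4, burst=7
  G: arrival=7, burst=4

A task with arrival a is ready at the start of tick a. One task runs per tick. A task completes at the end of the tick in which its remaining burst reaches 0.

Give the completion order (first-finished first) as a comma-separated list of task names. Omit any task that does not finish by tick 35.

completion order = A, G, B, D, E

t=0: queue=[A] q_used=0 → run A
t=1: queue=[A,B] q_used=1 → run A
t=2: queue=[A,B] q_used=2 → run A
t=3: queue=[A,B,D] q_used=3 → run A
t=4: queue=[B,D,A,E] q_used=0 → run B
t=5: queue=[B,D,A,E] q_used=1 → run B
t=6: queue=[B,D,A,E] q_used=2 → run B
t=7: queue=[B,D,A,E,G] q_used=3 → run B
t=8: queue=[D,A,E,G,B] q_used=0 → run D
t=9: queue=[D,A,E,G,B] q_used=1 → run D
t=10: queue=[D,A,E,G,B] q_used=2 → run D
t=11: queue=[D,A,E,G,B] q_used=3 → run D
t=12: queue=[A,E,G,B,D] q_used=0 → run A
t=13: queue=[A,E,G,B,D] q_used=1 → run A
t=14: queue=[A,E,G,B,D] q_used=2 → run A
t=15: queue=[E,G,B,D] q_used=0 → run E
t=16: queue=[E,G,B,D] q_used=1 → run E
t=17: queue=[E,G,B,D] q_used=2 → run E
t=18: queue=[E,G,B,D] q_used=3 → run E
t=19: queue=[G,B,D,E] q_used=0 → run G
t=20: queue=[G,B,D,E] q_used=1 → run G
t=21: queue=[G,B,D,E] q_used=2 → run G
t=22: queue=[G,B,D,E] q_used=3 → run G
t=23: queue=[B,D,E] q_used=0 → run B
t=24: queue=[D,E] q_used=0 → run D
t=25: queue=[D,E] q_used=1 → run D
t=26: queue=[E] q_used=0 → run E
t=27: queue=[E] q_used=1 → run E
t=28: queue=[E] q_used=2 → run E
t=29: (idle)
t=30: (idle)
t=31: (idle)
t=32: (idle)
t=33: (idle)
t=34: (idle)
t=35: (idle)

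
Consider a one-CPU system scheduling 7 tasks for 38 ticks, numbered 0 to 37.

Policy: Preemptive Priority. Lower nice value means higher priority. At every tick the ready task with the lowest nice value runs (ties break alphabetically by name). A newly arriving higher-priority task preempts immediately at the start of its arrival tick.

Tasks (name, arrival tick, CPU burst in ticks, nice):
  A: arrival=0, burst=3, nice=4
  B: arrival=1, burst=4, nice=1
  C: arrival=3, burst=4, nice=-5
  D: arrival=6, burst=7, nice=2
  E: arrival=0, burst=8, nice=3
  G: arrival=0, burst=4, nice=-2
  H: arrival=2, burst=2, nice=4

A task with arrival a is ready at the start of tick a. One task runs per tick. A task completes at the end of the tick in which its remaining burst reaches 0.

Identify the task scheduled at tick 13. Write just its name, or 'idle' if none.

t=0: ready={A,E,G} → run G
t=1: ready={A,B,E,G} → run G
t=2: ready={A,B,E,G,H} → run G
t=3: ready={A,B,C,E,G,H} → run C
t=4: ready={A,B,C,E,G,H} → run C
t=5: ready={A,B,C,E,G,H} → run C
t=6: ready={A,B,C,D,E,G,H} → run C
t=7: ready={A,B,D,E,G,H} → run G
t=8: ready={A,B,D,E,H} → run B
t=9: ready={A,B,D,E,H} → run B
t=10: ready={A,B,D,E,H} → run B
t=11: ready={A,B,D,E,H} → run B
t=12: ready={A,D,E,H} → run D
t=13: ready={A,D,E,H} → run D
t=14: ready={A,D,E,H} → run D
t=15: ready={A,D,E,H} → run D
t=16: ready={A,D,E,H} → run D
t=17: ready={A,D,E,H} → run D
t=18: ready={A,D,E,H} → run D
t=19: ready={A,E,H} → run E
t=20: ready={A,E,H} → run E
t=21: ready={A,E,H} → run E
t=22: ready={A,E,H} → run E
t=23: ready={A,E,H} → run E
t=24: ready={A,E,H} → run E
t=25: ready={A,E,H} → run E
t=26: ready={A,E,H} → run E
t=27: ready={A,H} → run A
t=28: ready={A,H} → run A
t=29: ready={A,H} → run A
t=30: ready={H} → run H
t=31: ready={H} → run H
t=32: (idle)
t=33: (idle)
t=34: (idle)
t=35: (idle)
t=36: (idle)
t=37: (idle)

running at tick 13 = D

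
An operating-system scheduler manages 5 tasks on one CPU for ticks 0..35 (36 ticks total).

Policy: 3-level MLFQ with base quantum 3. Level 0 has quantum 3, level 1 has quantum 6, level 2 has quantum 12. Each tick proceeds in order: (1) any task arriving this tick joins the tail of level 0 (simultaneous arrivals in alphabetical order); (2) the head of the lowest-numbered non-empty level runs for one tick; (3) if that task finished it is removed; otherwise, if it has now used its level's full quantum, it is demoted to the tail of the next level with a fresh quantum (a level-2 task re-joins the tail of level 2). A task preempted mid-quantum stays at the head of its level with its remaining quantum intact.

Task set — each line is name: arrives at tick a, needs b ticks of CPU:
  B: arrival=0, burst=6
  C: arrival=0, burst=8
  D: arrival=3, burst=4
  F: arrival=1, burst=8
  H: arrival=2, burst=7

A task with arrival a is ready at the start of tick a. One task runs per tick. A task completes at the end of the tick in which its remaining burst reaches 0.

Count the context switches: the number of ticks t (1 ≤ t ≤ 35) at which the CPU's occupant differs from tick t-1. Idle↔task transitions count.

context switches = 10

t=0: L0/L1/L2 = BC/-/- → run B
t=1: L0/L1/L2 = BCF/-/- → run B
t=2: L0/L1/L2 = BCFH/-/- → run B
t=3: L0/L1/L2 = CFHD/B/- → run C
t=4: L0/L1/L2 = CFHD/B/- → run C
t=5: L0/L1/L2 = CFHD/B/- → run C
t=6: L0/L1/L2 = FHD/BC/- → run F
t=7: L0/L1/L2 = FHD/BC/- → run F
t=8: L0/L1/L2 = FHD/BC/- → run F
t=9: L0/L1/L2 = HD/BCF/- → run H
t=10: L0/L1/L2 = HD/BCF/- → run H
t=11: L0/L1/L2 = HD/BCF/- → run H
t=12: L0/L1/L2 = D/BCFH/- → run D
t=13: L0/L1/L2 = D/BCFH/- → run D
t=14: L0/L1/L2 = D/BCFH/- → run D
t=15: L0/L1/L2 = -/BCFHD/- → run B
t=16: L0/L1/L2 = -/BCFHD/- → run B
t=17: L0/L1/L2 = -/BCFHD/- → run B
t=18: L0/L1/L2 = -/CFHD/- → run C
t=19: L0/L1/L2 = -/CFHD/- → run C
t=20: L0/L1/L2 = -/CFHD/- → run C
t=21: L0/L1/L2 = -/CFHD/- → run C
t=22: L0/L1/L2 = -/CFHD/- → run C
t=23: L0/L1/L2 = -/FHD/- → run F
t=24: L0/L1/L2 = -/FHD/- → run F
t=25: L0/L1/L2 = -/FHD/- → run F
t=26: L0/L1/L2 = -/FHD/- → run F
t=27: L0/L1/L2 = -/FHD/- → run F
t=28: L0/L1/L2 = -/HD/- → run H
t=29: L0/L1/L2 = -/HD/- → run H
t=30: L0/L1/L2 = -/HD/- → run H
t=31: L0/L1/L2 = -/HD/- → run H
t=32: L0/L1/L2 = -/D/- → run D
t=33: (idle)
t=34: (idle)
t=35: (idle)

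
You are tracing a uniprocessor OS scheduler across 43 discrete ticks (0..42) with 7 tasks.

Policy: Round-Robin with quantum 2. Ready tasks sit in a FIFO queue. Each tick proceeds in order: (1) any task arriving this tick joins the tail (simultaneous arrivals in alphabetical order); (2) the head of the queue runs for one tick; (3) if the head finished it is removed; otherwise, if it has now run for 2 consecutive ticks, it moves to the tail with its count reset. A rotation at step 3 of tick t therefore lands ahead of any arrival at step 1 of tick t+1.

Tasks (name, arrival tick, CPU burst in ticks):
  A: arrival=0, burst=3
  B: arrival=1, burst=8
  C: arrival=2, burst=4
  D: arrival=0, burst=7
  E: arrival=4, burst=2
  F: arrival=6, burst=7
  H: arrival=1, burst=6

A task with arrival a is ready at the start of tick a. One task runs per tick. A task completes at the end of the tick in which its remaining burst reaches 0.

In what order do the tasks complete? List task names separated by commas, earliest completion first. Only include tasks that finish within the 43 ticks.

t=0: queue=[A,D] q_used=0 → run A
t=1: queue=[A,D,B,H] q_used=1 → run A
t=2: queue=[D,B,H,A,C] q_used=0 → run D
t=3: queue=[D,B,H,A,C] q_used=1 → run D
t=4: queue=[B,H,A,C,D,E] q_used=0 → run B
t=5: queue=[B,H,A,C,D,E] q_used=1 → run B
t=6: queue=[H,A,C,D,E,B,F] q_used=0 → run H
t=7: queue=[H,A,C,D,E,B,F] q_used=1 → run H
t=8: queue=[A,C,D,E,B,F,H] q_used=0 → run A
t=9: queue=[C,D,E,B,F,H] q_used=0 → run C
t=10: queue=[C,D,E,B,F,H] q_used=1 → run C
t=11: queue=[D,E,B,F,H,C] q_used=0 → run D
t=12: queue=[D,E,B,F,H,C] q_used=1 → run D
t=13: queue=[E,B,F,H,C,D] q_used=0 → run E
t=14: queue=[E,B,F,H,C,D] q_used=1 → run E
t=15: queue=[B,F,H,C,D] q_used=0 → run B
t=16: queue=[B,F,H,C,D] q_used=1 → run B
t=17: queue=[F,H,C,D,B] q_used=0 → run F
t=18: queue=[F,H,C,D,B] q_used=1 → run F
t=19: queue=[H,C,D,B,F] q_used=0 → run H
t=20: queue=[H,C,D,B,F] q_used=1 → run H
t=21: queue=[C,D,B,F,H] q_used=0 → run C
t=22: queue=[C,D,B,F,H] q_used=1 → run C
t=23: queue=[D,B,F,H] q_used=0 → run D
t=24: queue=[D,B,F,H] q_used=1 → run D
t=25: queue=[B,F,H,D] q_used=0 → run B
t=26: queue=[B,F,H,D] q_used=1 → run B
t=27: queue=[F,H,D,B] q_used=0 → run F
t=28: queue=[F,H,D,B] q_used=1 → run F
t=29: queue=[H,D,B,F] q_used=0 → run H
t=30: queue=[H,D,B,F] q_used=1 → run H
t=31: queue=[D,B,F] q_used=0 → run D
t=32: queue=[B,F] q_used=0 → run B
t=33: queue=[B,F] q_used=1 → run B
t=34: queue=[F] q_used=0 → run F
t=35: queue=[F] q_used=1 → run F
t=36: queue=[F] q_used=0 → run F
t=37: (idle)
t=38: (idle)
t=39: (idle)
t=40: (idle)
t=41: (idle)
t=42: (idle)

completion order = A, E, C, H, D, B, F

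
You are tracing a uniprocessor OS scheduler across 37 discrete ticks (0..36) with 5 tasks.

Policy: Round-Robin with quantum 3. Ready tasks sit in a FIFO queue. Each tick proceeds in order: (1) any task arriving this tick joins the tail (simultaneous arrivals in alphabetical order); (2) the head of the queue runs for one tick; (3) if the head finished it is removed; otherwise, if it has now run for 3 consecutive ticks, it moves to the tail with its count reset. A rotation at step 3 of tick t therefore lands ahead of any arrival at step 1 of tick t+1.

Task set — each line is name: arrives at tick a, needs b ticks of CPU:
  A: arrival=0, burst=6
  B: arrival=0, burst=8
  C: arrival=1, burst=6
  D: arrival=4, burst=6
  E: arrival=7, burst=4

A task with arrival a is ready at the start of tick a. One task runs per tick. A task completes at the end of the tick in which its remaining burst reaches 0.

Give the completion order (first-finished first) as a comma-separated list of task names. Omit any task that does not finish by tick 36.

completion order = A, C, D, B, E

t=0: queue=[A,B] q_used=0 → run A
t=1: queue=[A,B,C] q_used=1 → run A
t=2: queue=[A,B,C] q_used=2 → run A
t=3: queue=[B,C,A] q_used=0 → run B
t=4: queue=[B,C,A,D] q_used=1 → run B
t=5: queue=[B,C,A,D] q_used=2 → run B
t=6: queue=[C,A,D,B] q_used=0 → run C
t=7: queue=[C,A,D,B,E] q_used=1 → run C
t=8: queue=[C,A,D,B,E] q_used=2 → run C
t=9: queue=[A,D,B,E,C] q_used=0 → run A
t=10: queue=[A,D,B,E,C] q_used=1 → run A
t=11: queue=[A,D,B,E,C] q_used=2 → run A
t=12: queue=[D,B,E,C] q_used=0 → run D
t=13: queue=[D,B,E,C] q_used=1 → run D
t=14: queue=[D,B,E,C] q_used=2 → run D
t=15: queue=[B,E,C,D] q_used=0 → run B
t=16: queue=[B,E,C,D] q_used=1 → run B
t=17: queue=[B,E,C,D] q_used=2 → run B
t=18: queue=[E,C,D,B] q_used=0 → run E
t=19: queue=[E,C,D,B] q_used=1 → run E
t=20: queue=[E,C,D,B] q_used=2 → run E
t=21: queue=[C,D,B,E] q_used=0 → run C
t=22: queue=[C,D,B,E] q_used=1 → run C
t=23: queue=[C,D,B,E] q_used=2 → run C
t=24: queue=[D,B,E] q_used=0 → run D
t=25: queue=[D,B,E] q_used=1 → run D
t=26: queue=[D,B,E] q_used=2 → run D
t=27: queue=[B,E] q_used=0 → run B
t=28: queue=[B,E] q_used=1 → run B
t=29: queue=[E] q_used=0 → run E
t=30: (idle)
t=31: (idle)
t=32: (idle)
t=33: (idle)
t=34: (idle)
t=35: (idle)
t=36: (idle)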